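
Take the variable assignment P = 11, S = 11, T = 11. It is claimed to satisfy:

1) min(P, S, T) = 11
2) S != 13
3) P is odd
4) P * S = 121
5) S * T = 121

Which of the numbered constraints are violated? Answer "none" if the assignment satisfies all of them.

1) min(11, 11, 11) = 11  ✔
2) S = 11, and 11 ≠ 13  ✔
3) P = 11 is odd  ✔
4) P * S = 11 * 11 = 121  ✔
5) S * T = 11 * 11 = 121  ✔

No violations.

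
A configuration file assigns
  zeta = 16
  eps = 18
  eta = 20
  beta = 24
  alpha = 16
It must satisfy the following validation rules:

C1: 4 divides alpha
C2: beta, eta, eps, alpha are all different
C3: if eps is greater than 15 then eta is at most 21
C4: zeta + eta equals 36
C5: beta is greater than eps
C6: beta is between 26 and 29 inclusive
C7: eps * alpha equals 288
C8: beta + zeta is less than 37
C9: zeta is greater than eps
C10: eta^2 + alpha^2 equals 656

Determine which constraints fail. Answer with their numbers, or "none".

C1: 16 / 4 = 4, so 4 divides 16 — holds.
C2: values 24, 20, 18, 16 are pairwise distinct — holds.
C3: eps = 18 > 15, so we need eta ≤ 21; eta = 20 ≤ 21 — holds.
C4: zeta + eta = 16 + 20 = 36 — holds.
C5: beta = 24, eps = 18; 24 > 18 — holds.
C6: beta = 24 is outside [26, 29] — fails.
C7: eps * alpha = 18 * 16 = 288 — holds.
C8: beta + zeta = 24 + 16 = 40; 40 ≥ 37, bound 37 not met — fails.
C9: zeta = 16, eps = 18; 16 ≤ 18 (want >) — fails.
C10: eta^2 + alpha^2 = 20^2 + 16^2 = 400 + 256 = 656 — holds.

Constraints 6, 8, and 9 are violated.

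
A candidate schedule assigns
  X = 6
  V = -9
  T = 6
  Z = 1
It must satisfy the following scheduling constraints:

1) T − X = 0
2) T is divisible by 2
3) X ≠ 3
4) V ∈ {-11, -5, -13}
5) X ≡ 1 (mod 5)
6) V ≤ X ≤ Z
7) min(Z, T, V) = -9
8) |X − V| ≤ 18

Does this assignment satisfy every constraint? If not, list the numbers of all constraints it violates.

Constraints 4, 6 do not hold.

1) T − X = 6 − 6 = 0 — holds.
2) 6 / 2 = 3, so 2 divides 6 — holds.
3) X = 6, and 6 ≠ 3 — holds.
4) V = -9 is not in {-11, -5, -13} — fails.
5) 6 mod 5 = 1 — holds.
6) values -9, 6, 1; X = 6 is not ≤ Z = 1 — fails.
7) min(1, 6, -9) = -9 — holds.
8) |6 − (-9)| = 15; 15 ≤ 18 — holds.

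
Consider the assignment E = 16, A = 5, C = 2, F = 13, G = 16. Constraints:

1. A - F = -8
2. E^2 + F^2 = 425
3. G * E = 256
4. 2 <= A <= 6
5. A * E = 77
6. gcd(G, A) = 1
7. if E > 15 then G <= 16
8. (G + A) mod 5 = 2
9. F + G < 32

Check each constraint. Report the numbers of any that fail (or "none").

1. A - F = 5 - 13 = -8  holds
2. E^2 + F^2 = 16^2 + 13^2 = 256 + 169 = 425  holds
3. G * E = 16 * 16 = 256  holds
4. A = 5 lies in [2, 6]  holds
5. A * E = 5 * 16 = 80, not 77  fails
6. gcd(16, 5) = 1  holds
7. E = 16 > 15, so we need G ≤ 16; G = 16 ≤ 16  holds
8. G + A = 21; 21 mod 5 = 1, not 2  fails
9. F + G = 13 + 16 = 29; 29 < 32  holds

Violated: 5, 8.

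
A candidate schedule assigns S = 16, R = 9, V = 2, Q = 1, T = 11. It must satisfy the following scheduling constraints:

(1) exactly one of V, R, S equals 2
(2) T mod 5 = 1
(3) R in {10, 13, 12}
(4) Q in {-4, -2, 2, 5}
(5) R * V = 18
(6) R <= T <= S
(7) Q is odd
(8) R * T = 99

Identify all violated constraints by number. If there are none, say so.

The assignment fails constraints 3 and 4.

(1) V=2, R=9, S=16; 1 of them equals 2  true
(2) 11 mod 5 = 1  true
(3) R = 9 is not in {10, 13, 12}  false
(4) Q = 1 is not in {-4, -2, 2, 5}  false
(5) R * V = 9 * 2 = 18  true
(6) values 9 <= 11 <= 16  true
(7) Q = 1 is odd  true
(8) R * T = 9 * 11 = 99  true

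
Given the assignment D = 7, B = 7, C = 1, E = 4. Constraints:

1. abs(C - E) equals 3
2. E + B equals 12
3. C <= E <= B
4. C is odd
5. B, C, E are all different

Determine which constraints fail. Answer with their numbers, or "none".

1. abs(1 - 4) = 3  true
2. E + B = 4 + 7 = 11, not 12  false
3. values 1 <= 4 <= 7  true
4. C = 1 is odd  true
5. values 7, 1, 4 are pairwise distinct  true

Constraint 2 is violated.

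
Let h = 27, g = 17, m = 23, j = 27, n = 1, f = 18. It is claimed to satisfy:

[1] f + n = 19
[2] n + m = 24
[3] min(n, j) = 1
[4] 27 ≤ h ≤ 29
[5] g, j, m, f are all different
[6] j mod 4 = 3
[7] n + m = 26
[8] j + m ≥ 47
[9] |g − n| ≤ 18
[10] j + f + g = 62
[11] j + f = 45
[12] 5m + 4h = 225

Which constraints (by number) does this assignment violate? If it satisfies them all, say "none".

Violated: 7 and 12.

[1] f + n = 18 + 1 = 19 — holds.
[2] n + m = 1 + 23 = 24 — holds.
[3] min(1, 27) = 1 — holds.
[4] h = 27 lies in [27, 29] — holds.
[5] values 17, 27, 23, 18 are pairwise distinct — holds.
[6] 27 mod 4 = 3 — holds.
[7] n + m = 1 + 23 = 24, not 26 — does not hold.
[8] j + m = 27 + 23 = 50; 50 ≥ 47 — holds.
[9] |17 − 1| = 16; 16 ≤ 18 — holds.
[10] j + f + g = 27 + 18 + 17 = 62 — holds.
[11] j + f = 27 + 18 = 45 — holds.
[12] 5m + 4h = 5(23) + 4(27) = 223, not 225 — does not hold.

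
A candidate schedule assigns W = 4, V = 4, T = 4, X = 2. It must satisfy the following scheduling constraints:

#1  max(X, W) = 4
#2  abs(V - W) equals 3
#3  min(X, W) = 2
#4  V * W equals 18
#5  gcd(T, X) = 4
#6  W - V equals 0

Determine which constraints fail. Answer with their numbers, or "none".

#1 max(2, 4) = 4  yes
#2 abs(4 - 4) = 0, not 3  no
#3 min(2, 4) = 2  yes
#4 V * W = 4 * 4 = 16, not 18  no
#5 gcd(4, 2) = 2, not 4  no
#6 W - V = 4 - 4 = 0  yes

No — constraints 2, 4, and 5 are not satisfied.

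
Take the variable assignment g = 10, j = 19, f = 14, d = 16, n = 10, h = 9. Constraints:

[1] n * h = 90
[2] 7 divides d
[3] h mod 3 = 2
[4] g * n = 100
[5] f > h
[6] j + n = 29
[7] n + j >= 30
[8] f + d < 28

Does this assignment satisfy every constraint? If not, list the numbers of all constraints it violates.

Violated: 2, 3, 7, 8.

[1] n * h = 10 * 9 = 90 — OK.
[2] 16 = 7*2 + 2, so 7 does not divide 16 — violated.
[3] 9 mod 3 = 0, not 2 — violated.
[4] g * n = 10 * 10 = 100 — OK.
[5] f = 14, h = 9; 14 > 9 — OK.
[6] j + n = 19 + 10 = 29 — OK.
[7] n + j = 10 + 19 = 29; 29 < 30, bound 30 not met — violated.
[8] f + d = 14 + 16 = 30; 30 ≥ 28, bound 28 not met — violated.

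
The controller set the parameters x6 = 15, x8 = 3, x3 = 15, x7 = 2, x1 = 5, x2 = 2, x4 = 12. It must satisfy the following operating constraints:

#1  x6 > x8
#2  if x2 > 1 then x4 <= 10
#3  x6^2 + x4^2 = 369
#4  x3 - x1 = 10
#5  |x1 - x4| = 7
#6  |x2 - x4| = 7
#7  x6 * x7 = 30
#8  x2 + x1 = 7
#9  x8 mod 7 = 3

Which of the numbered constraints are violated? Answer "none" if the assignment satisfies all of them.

#1 x6 = 15, x8 = 3; 15 > 3 — satisfied.
#2 x2 = 2 > 1, so we need x4 ≤ 10; but x4 = 12 > 10 — violated.
#3 x6^2 + x4^2 = 15^2 + 12^2 = 225 + 144 = 369 — satisfied.
#4 x3 - x1 = 15 - 5 = 10 — satisfied.
#5 |5 - 12| = 7 — satisfied.
#6 |2 - 12| = 10, not 7 — violated.
#7 x6 * x7 = 15 * 2 = 30 — satisfied.
#8 x2 + x1 = 2 + 5 = 7 — satisfied.
#9 3 mod 7 = 3 — satisfied.

The assignment fails constraints 2, 6.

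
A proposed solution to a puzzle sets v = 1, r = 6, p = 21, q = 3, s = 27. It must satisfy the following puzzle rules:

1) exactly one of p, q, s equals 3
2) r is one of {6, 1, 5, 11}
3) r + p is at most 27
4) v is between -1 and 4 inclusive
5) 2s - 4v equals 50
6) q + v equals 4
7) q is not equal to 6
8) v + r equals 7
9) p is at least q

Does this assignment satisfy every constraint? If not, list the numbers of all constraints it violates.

1) p=21, q=3, s=27; 1 of them equals 3  OK
2) r = 6 is in {6, 1, 5, 11}  OK
3) r + p = 6 + 21 = 27; 27 ≤ 27  OK
4) v = 1 lies in [-1, 4]  OK
5) 2s - 4v = 2(27) - 4(1) = 50  OK
6) q + v = 3 + 1 = 4  OK
7) q = 3, and 3 ≠ 6  OK
8) v + r = 1 + 6 = 7  OK
9) p = 21, q = 3; 21 ≥ 3  OK

No violations.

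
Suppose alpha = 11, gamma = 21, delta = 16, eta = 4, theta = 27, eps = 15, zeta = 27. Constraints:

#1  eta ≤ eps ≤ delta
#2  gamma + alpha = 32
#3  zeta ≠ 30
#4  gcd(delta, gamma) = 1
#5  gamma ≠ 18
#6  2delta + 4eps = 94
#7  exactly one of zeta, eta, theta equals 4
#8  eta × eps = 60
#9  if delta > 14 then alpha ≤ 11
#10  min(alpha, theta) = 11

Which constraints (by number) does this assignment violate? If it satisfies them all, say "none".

#1 values 4 ≤ 15 ≤ 16  ✔
#2 gamma + alpha = 21 + 11 = 32  ✔
#3 zeta = 27, and 27 ≠ 30  ✔
#4 gcd(16, 21) = 1  ✔
#5 gamma = 21, and 21 ≠ 18  ✔
#6 2delta + 4eps = 2(16) + 4(15) = 92, not 94  ✘
#7 zeta=27, eta=4, theta=27; 1 of them equals 4  ✔
#8 eta × eps = 4 × 15 = 60  ✔
#9 delta = 16 > 14, so we need alpha ≤ 11; alpha = 11 ≤ 11  ✔
#10 min(11, 27) = 11  ✔

Violated: 6.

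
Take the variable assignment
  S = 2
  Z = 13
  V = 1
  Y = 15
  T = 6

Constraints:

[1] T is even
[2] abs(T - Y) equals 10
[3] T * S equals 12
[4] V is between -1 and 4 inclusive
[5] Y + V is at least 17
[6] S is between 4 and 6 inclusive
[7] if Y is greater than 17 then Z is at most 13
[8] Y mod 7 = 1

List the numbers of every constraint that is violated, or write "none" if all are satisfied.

The assignment fails constraints 2, 5, 6.

[1] T = 6 is even — holds.
[2] abs(6 - 15) = 9, not 10 — does not hold.
[3] T * S = 6 * 2 = 12 — holds.
[4] V = 1 lies in [-1, 4] — holds.
[5] Y + V = 15 + 1 = 16; 16 < 17, bound 17 not met — does not hold.
[6] S = 2 is outside [4, 6] — does not hold.
[7] Y = 15, not > 17; antecedent false, conditional vacuously true — holds.
[8] 15 mod 7 = 1 — holds.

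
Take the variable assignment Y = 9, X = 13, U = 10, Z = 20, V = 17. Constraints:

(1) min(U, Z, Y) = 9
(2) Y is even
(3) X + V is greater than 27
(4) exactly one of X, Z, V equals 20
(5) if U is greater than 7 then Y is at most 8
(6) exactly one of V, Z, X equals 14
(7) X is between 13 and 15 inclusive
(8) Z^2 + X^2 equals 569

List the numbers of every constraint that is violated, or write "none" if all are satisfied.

(1) min(10, 20, 9) = 9 — holds.
(2) Y = 9 is odd — fails.
(3) X + V = 13 + 17 = 30; 30 > 27 — holds.
(4) X=13, Z=20, V=17; 1 of them equals 20 — holds.
(5) U = 10 > 7, so we need Y ≤ 8; but Y = 9 > 8 — fails.
(6) V=17, Z=20, X=13; 0 of them equal 14, not exactly one — fails.
(7) X = 13 lies in [13, 15] — holds.
(8) Z^2 + X^2 = 20^2 + 13^2 = 400 + 169 = 569 — holds.

Violated: 2, 5, and 6.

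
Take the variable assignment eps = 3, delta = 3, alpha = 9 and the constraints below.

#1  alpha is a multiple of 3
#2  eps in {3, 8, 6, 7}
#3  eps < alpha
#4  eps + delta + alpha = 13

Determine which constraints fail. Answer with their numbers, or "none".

Violated: 4.

#1 9 / 3 = 3, so 3 divides 9  ✓
#2 eps = 3 is in {3, 8, 6, 7}  ✓
#3 eps = 3, alpha = 9; 3 < 9  ✓
#4 eps + delta + alpha = 3 + 3 + 9 = 15, not 13  ✗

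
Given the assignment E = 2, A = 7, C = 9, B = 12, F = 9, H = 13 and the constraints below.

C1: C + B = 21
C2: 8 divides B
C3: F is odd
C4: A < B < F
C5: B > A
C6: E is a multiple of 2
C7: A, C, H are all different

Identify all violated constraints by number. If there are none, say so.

Constraints 2, 4 do not hold.

C1: C + B = 9 + 12 = 21 — OK.
C2: 12 = 8*1 + 4, so 8 does not divide 12 — violated.
C3: F = 9 is odd — OK.
C4: values 7, 12, 9; B = 12 is not < F = 9 — violated.
C5: B = 12, A = 7; 12 > 7 — OK.
C6: 2 / 2 = 1, so 2 divides 2 — OK.
C7: values 7, 9, 13 are pairwise distinct — OK.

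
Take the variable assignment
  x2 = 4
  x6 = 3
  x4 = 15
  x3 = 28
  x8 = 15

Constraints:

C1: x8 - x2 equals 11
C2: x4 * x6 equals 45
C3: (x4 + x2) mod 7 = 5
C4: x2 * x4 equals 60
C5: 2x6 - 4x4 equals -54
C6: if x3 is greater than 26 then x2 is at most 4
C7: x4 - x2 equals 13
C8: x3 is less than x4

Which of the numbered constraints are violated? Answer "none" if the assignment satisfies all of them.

Violated: 7, 8.

C1: x8 - x2 = 15 - 4 = 11  ✓
C2: x4 * x6 = 15 * 3 = 45  ✓
C3: x4 + x2 = 19; 19 mod 7 = 5  ✓
C4: x2 * x4 = 4 * 15 = 60  ✓
C5: 2x6 - 4x4 = 2(3) - 4(15) = -54  ✓
C6: x3 = 28 > 26, so we need x2 ≤ 4; x2 = 4 ≤ 4  ✓
C7: x4 - x2 = 15 - 4 = 11, not 13  ✗
C8: x3 = 28, x4 = 15; 28 ≥ 15 (want <)  ✗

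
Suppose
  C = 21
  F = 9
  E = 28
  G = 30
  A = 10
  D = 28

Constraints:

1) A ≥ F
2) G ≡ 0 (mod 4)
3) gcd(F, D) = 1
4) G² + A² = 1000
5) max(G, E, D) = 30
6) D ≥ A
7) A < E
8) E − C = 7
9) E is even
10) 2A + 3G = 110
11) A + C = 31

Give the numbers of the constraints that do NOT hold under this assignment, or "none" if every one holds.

1) A = 10, F = 9; 10 ≥ 9 — satisfied.
2) 30 mod 4 = 2, not 0 — violated.
3) gcd(9, 28) = 1 — satisfied.
4) G² + A² = 30² + 10² = 900 + 100 = 1000 — satisfied.
5) max(30, 28, 28) = 30 — satisfied.
6) D = 28, A = 10; 28 ≥ 10 — satisfied.
7) A = 10, E = 28; 10 < 28 — satisfied.
8) E − C = 28 − 21 = 7 — satisfied.
9) E = 28 is even — satisfied.
10) 2A + 3G = 2(10) + 3(30) = 110 — satisfied.
11) A + C = 10 + 21 = 31 — satisfied.

Constraint 2 does not hold.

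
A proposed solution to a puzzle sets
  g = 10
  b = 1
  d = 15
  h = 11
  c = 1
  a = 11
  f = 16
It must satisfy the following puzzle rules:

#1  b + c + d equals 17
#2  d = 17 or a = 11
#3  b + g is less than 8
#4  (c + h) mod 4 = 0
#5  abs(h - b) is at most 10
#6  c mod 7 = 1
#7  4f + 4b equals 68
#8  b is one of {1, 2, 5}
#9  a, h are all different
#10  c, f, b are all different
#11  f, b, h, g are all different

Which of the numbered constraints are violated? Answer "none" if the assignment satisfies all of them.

#1 b + c + d = 1 + 1 + 15 = 17 — holds.
#2 d = 15 ≠ 17, but a = 11 = 11 (second disjunct) — holds.
#3 b + g = 1 + 10 = 11; 11 ≥ 8, bound 8 not met — fails.
#4 c + h = 12; 12 mod 4 = 0 — holds.
#5 abs(11 - 1) = 10; 10 ≤ 10 — holds.
#6 1 mod 7 = 1 — holds.
#7 4f + 4b = 4(16) + 4(1) = 68 — holds.
#8 b = 1 is in {1, 2, 5} — holds.
#9 a = h = 11, not all different — fails.
#10 c = b = 1, not all different — fails.
#11 values 16, 1, 11, 10 are pairwise distinct — holds.

The assignment fails constraints 3, 9, 10.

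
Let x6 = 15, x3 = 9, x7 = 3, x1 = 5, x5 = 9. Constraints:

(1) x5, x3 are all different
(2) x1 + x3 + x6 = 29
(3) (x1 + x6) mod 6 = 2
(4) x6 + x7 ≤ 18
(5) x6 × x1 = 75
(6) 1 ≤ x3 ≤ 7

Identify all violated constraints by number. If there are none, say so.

No — constraints 1 and 6 are not satisfied.

(1) x5 = x3 = 9, not all different  fails
(2) x1 + x3 + x6 = 5 + 9 + 15 = 29  holds
(3) x1 + x6 = 20; 20 mod 6 = 2  holds
(4) x6 + x7 = 15 + 3 = 18; 18 ≤ 18  holds
(5) x6 × x1 = 15 × 5 = 75  holds
(6) x3 = 9 is outside [1, 7]  fails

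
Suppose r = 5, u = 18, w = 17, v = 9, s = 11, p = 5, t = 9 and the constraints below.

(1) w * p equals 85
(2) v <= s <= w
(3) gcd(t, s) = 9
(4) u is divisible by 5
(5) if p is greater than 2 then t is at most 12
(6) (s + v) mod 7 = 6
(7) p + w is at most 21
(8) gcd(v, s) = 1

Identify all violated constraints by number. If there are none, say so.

The assignment fails constraints 3, 4, and 7.

(1) w * p = 17 * 5 = 85  yes
(2) values 9 <= 11 <= 17  yes
(3) gcd(9, 11) = 1, not 9  no
(4) 18 = 5*3 + 3, so 5 does not divide 18  no
(5) p = 5 > 2, so we need t ≤ 12; t = 9 ≤ 12  yes
(6) s + v = 20; 20 mod 7 = 6  yes
(7) p + w = 5 + 17 = 22; 22 > 21, bound 21 not met  no
(8) gcd(9, 11) = 1  yes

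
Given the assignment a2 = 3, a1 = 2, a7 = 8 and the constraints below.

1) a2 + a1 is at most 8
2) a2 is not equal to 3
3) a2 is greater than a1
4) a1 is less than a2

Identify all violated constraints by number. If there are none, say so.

1) a2 + a1 = 3 + 2 = 5; 5 ≤ 8  OK
2) a2 = 3, but 3 is required to differ  FAIL
3) a2 = 3, a1 = 2; 3 > 2  OK
4) a1 = 2, a2 = 3; 2 < 3  OK

The assignment fails constraint 2.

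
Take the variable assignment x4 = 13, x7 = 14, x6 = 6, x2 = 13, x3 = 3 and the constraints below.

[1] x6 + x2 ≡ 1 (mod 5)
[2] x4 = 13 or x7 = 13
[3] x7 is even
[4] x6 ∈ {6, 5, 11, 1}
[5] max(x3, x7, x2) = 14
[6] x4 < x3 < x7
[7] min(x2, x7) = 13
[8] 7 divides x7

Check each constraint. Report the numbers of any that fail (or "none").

[1] x6 + x2 = 19; 19 mod 5 = 4, not 1  FAIL
[2] x4 = 13 = 13 (first disjunct)  OK
[3] x7 = 14 is even  OK
[4] x6 = 6 is in {6, 5, 11, 1}  OK
[5] max(3, 14, 13) = 14  OK
[6] values 13, 3, 14; x4 = 13 is not < x3 = 3  FAIL
[7] min(13, 14) = 13  OK
[8] 14 / 7 = 2, so 7 divides 14  OK

Constraints 1, 6 are violated.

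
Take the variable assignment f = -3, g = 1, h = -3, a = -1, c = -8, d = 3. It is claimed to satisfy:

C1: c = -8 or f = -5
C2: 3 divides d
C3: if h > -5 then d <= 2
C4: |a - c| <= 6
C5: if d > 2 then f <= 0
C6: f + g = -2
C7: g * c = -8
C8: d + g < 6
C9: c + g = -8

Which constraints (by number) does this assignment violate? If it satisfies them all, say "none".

Constraints 3, 4, and 9 do not hold.

C1: c = -8 = -8 (first disjunct)  OK
C2: 3 / 3 = 1, so 3 divides 3  OK
C3: h = -3 > -5, so we need d ≤ 2; but d = 3 > 2  FAIL
C4: |-1 - (-8)| = 7; 7 > 6, exceeds bound 6  FAIL
C5: d = 3 > 2, so we need f ≤ 0; f = -3 ≤ 0  OK
C6: f + g = -3 + 1 = -2  OK
C7: g * c = 1 * (-8) = -8  OK
C8: d + g = 3 + 1 = 4; 4 < 6  OK
C9: c + g = -8 + 1 = -7, not -8  FAIL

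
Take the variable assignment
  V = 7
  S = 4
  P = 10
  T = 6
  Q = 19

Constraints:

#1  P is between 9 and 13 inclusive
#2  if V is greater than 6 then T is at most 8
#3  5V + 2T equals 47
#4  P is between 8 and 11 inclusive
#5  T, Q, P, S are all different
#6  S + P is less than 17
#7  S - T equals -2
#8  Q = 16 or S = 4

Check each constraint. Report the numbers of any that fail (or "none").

None — every constraint holds.

#1 P = 10 lies in [9, 13]  yes
#2 V = 7 > 6, so we need T ≤ 8; T = 6 ≤ 8  yes
#3 5V + 2T = 5(7) + 2(6) = 47  yes
#4 P = 10 lies in [8, 11]  yes
#5 values 6, 19, 10, 4 are pairwise distinct  yes
#6 S + P = 4 + 10 = 14; 14 < 17  yes
#7 S - T = 4 - 6 = -2  yes
#8 Q = 19 ≠ 16, but S = 4 = 4 (second disjunct)  yes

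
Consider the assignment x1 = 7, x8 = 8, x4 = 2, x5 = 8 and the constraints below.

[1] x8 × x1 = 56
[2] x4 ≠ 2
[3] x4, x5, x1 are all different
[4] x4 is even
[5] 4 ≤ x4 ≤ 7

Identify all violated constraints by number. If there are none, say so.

Violated: 2, 5.

[1] x8 × x1 = 8 × 7 = 56  yes
[2] x4 = 2, but 2 is required to differ  no
[3] values 2, 8, 7 are pairwise distinct  yes
[4] x4 = 2 is even  yes
[5] x4 = 2 is outside [4, 7]  no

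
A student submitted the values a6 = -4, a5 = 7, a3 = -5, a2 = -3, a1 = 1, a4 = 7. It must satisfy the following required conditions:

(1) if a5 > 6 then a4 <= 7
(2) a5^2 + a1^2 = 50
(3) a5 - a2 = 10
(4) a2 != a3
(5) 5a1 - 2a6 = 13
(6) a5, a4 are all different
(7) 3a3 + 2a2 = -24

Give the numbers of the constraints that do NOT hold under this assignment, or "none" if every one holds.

(1) a5 = 7 > 6, so we need a4 ≤ 7; a4 = 7 ≤ 7 — holds.
(2) a5^2 + a1^2 = 7^2 + 1^2 = 49 + 1 = 50 — holds.
(3) a5 - a2 = 7 - (-3) = 10 — holds.
(4) a2 = -3, a3 = -5; distinct — holds.
(5) 5a1 - 2a6 = 5(1) - 2(-4) = 13 — holds.
(6) a5 = a4 = 7, not all different — does not hold.
(7) 3a3 + 2a2 = 3(-5) + 2(-3) = -21, not -24 — does not hold.

Constraints 6 and 7 are violated.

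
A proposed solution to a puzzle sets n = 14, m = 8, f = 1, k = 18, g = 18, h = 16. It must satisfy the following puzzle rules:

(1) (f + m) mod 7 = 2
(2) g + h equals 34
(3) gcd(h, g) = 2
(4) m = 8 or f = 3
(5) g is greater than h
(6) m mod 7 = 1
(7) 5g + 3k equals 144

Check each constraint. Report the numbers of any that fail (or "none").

The assignment satisfies every constraint.

(1) f + m = 9; 9 mod 7 = 2  ✔
(2) g + h = 18 + 16 = 34  ✔
(3) gcd(16, 18) = 2  ✔
(4) m = 8 = 8 (first disjunct)  ✔
(5) g = 18, h = 16; 18 > 16  ✔
(6) 8 mod 7 = 1  ✔
(7) 5g + 3k = 5(18) + 3(18) = 144  ✔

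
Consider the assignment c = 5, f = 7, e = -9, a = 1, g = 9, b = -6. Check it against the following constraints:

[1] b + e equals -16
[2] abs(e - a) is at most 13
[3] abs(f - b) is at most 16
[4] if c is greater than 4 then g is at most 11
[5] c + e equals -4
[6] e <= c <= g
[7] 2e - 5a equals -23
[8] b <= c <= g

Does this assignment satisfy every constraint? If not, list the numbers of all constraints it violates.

The assignment fails constraint 1.

[1] b + e = -6 + (-9) = -15, not -16 — does not hold.
[2] abs(-9 - 1) = 10; 10 ≤ 13 — holds.
[3] abs(7 - (-6)) = 13; 13 ≤ 16 — holds.
[4] c = 5 > 4, so we need g ≤ 11; g = 9 ≤ 11 — holds.
[5] c + e = 5 + (-9) = -4 — holds.
[6] values -9 <= 5 <= 9 — holds.
[7] 2e - 5a = 2(-9) - 5(1) = -23 — holds.
[8] values -6 <= 5 <= 9 — holds.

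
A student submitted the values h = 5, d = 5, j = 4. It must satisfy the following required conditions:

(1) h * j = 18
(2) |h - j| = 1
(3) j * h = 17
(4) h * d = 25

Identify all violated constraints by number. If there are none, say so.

Constraints 1 and 3 do not hold.

(1) h * j = 5 * 4 = 20, not 18 — fails.
(2) |5 - 4| = 1 — holds.
(3) j * h = 4 * 5 = 20, not 17 — fails.
(4) h * d = 5 * 5 = 25 — holds.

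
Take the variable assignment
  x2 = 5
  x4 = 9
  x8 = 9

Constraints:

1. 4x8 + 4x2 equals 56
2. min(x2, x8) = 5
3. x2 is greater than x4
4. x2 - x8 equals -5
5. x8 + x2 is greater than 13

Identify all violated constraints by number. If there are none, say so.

1. 4x8 + 4x2 = 4(9) + 4(5) = 56  ✔
2. min(5, 9) = 5  ✔
3. x2 = 5, x4 = 9; 5 ≤ 9 (want >)  ✘
4. x2 - x8 = 5 - 9 = -4, not -5  ✘
5. x8 + x2 = 9 + 5 = 14; 14 > 13  ✔

No — constraints 3 and 4 are not satisfied.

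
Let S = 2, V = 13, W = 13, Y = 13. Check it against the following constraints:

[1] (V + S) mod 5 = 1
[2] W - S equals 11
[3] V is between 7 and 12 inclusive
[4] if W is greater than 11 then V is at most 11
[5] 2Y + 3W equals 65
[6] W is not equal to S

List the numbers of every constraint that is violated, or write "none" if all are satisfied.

[1] V + S = 15; 15 mod 5 = 0, not 1 — fails.
[2] W - S = 13 - 2 = 11 — holds.
[3] V = 13 is outside [7, 12] — fails.
[4] W = 13 > 11, so we need V ≤ 11; but V = 13 > 11 — fails.
[5] 2Y + 3W = 2(13) + 3(13) = 65 — holds.
[6] W = 13, S = 2; distinct — holds.

Constraints 1, 3, and 4 do not hold.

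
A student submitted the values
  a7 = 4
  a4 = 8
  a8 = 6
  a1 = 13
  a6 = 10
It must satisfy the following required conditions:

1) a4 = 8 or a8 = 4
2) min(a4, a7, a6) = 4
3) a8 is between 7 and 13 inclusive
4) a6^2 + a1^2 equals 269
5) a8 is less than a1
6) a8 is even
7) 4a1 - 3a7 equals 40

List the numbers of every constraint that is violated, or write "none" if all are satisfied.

Constraint 3 does not hold.

1) a4 = 8 = 8 (first disjunct) — satisfied.
2) min(8, 4, 10) = 4 — satisfied.
3) a8 = 6 is outside [7, 13] — violated.
4) a6^2 + a1^2 = 10^2 + 13^2 = 100 + 169 = 269 — satisfied.
5) a8 = 6, a1 = 13; 6 < 13 — satisfied.
6) a8 = 6 is even — satisfied.
7) 4a1 - 3a7 = 4(13) - 3(4) = 40 — satisfied.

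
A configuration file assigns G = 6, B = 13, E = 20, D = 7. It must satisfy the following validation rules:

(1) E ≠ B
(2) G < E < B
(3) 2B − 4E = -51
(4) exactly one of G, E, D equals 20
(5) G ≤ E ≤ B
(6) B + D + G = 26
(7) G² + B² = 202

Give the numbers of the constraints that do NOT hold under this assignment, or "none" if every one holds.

Constraints 2, 3, 5, 7 do not hold.

(1) E = 20, B = 13; distinct — OK.
(2) values 6, 20, 13; E = 20 is not < B = 13 — violated.
(3) 2B − 4E = 2(13) − 4(20) = -54, not -51 — violated.
(4) G=6, E=20, D=7; 1 of them equals 20 — OK.
(5) values 6, 20, 13; E = 20 is not ≤ B = 13 — violated.
(6) B + D + G = 13 + 7 + 6 = 26 — OK.
(7) G² + B² = 6² + 13² = 36 + 169 = 205, not 202 — violated.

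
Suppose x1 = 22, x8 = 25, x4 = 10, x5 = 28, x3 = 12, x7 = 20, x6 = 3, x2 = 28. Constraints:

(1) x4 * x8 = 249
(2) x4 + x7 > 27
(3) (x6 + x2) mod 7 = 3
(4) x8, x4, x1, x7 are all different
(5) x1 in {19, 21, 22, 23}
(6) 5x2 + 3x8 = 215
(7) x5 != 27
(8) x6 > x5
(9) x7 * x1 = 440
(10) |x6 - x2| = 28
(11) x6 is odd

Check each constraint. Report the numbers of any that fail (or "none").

(1) x4 * x8 = 10 * 25 = 250, not 249  false
(2) x4 + x7 = 10 + 20 = 30; 30 > 27  true
(3) x6 + x2 = 31; 31 mod 7 = 3  true
(4) values 25, 10, 22, 20 are pairwise distinct  true
(5) x1 = 22 is in {19, 21, 22, 23}  true
(6) 5x2 + 3x8 = 5(28) + 3(25) = 215  true
(7) x5 = 28, and 28 ≠ 27  true
(8) x6 = 3, x5 = 28; 3 ≤ 28 (want >)  false
(9) x7 * x1 = 20 * 22 = 440  true
(10) |3 - 28| = 25, not 28  false
(11) x6 = 3 is odd  true

Constraints 1, 8, 10 do not hold.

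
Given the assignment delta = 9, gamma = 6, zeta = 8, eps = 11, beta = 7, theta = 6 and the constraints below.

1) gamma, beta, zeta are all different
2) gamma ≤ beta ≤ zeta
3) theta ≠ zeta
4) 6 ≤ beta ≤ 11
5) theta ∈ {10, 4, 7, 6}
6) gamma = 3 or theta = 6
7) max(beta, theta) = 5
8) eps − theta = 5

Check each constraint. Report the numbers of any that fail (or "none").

1) values 6, 7, 8 are pairwise distinct — holds.
2) values 6 ≤ 7 ≤ 8 — holds.
3) theta = 6, zeta = 8; distinct — holds.
4) beta = 7 lies in [6, 11] — holds.
5) theta = 6 is in {10, 4, 7, 6} — holds.
6) gamma = 6 ≠ 3, but theta = 6 = 6 (second disjunct) — holds.
7) max(7, 6) = 7, not 5 — fails.
8) eps − theta = 11 − 6 = 5 — holds.

No — constraint 7 is not satisfied.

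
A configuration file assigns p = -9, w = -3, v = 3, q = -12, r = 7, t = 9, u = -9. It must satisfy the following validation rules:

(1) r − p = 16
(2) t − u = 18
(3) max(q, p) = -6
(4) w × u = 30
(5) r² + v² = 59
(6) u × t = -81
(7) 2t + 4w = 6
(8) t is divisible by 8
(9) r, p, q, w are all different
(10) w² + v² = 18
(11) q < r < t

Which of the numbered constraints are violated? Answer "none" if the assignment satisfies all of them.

Constraints 3, 4, 5, 8 are violated.

(1) r − p = 7 − (-9) = 16  true
(2) t − u = 9 − (-9) = 18  true
(3) max(-12, -9) = -9, not -6  false
(4) w × u = -3 × (-9) = 27, not 30  false
(5) r² + v² = 7² + 3² = 49 + 9 = 58, not 59  false
(6) u × t = -9 × 9 = -81  true
(7) 2t + 4w = 2(9) + 4(-3) = 6  true
(8) 9 = 8×1 + 1, so 8 does not divide 9  false
(9) values 7, -9, -12, -3 are pairwise distinct  true
(10) w² + v² = (-3)² + 3² = 9 + 9 = 18  true
(11) values -12 < 7 < 9  true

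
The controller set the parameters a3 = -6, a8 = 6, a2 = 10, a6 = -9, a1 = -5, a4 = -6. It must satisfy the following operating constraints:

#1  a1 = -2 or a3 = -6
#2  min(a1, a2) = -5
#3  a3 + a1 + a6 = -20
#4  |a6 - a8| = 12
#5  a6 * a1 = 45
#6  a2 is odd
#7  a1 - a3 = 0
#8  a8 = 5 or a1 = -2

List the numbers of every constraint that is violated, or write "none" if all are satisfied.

Constraints 4, 6, 7, 8 are violated.

#1 a1 = -5 ≠ -2, but a3 = -6 = -6 (second disjunct)  yes
#2 min(-5, 10) = -5  yes
#3 a3 + a1 + a6 = -6 + (-5) + (-9) = -20  yes
#4 |-9 - 6| = 15, not 12  no
#5 a6 * a1 = -9 * (-5) = 45  yes
#6 a2 = 10 is even  no
#7 a1 - a3 = -5 - (-6) = 1, not 0  no
#8 a8 = 6 ≠ 5 and a1 = -5 ≠ -2; both disjuncts false  no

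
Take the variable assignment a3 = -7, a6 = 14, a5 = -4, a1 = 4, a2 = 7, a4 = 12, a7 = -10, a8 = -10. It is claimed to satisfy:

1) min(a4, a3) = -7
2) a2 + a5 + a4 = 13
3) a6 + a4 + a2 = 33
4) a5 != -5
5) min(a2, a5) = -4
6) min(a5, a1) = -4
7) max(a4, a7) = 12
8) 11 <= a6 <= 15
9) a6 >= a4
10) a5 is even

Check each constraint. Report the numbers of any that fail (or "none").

1) min(12, -7) = -7 — holds.
2) a2 + a5 + a4 = 7 + (-4) + 12 = 15, not 13 — fails.
3) a6 + a4 + a2 = 14 + 12 + 7 = 33 — holds.
4) a5 = -4, and -4 ≠ -5 — holds.
5) min(7, -4) = -4 — holds.
6) min(-4, 4) = -4 — holds.
7) max(12, -10) = 12 — holds.
8) a6 = 14 lies in [11, 15] — holds.
9) a6 = 14, a4 = 12; 14 ≥ 12 — holds.
10) a5 = -4 is even — holds.

Constraint 2 does not hold.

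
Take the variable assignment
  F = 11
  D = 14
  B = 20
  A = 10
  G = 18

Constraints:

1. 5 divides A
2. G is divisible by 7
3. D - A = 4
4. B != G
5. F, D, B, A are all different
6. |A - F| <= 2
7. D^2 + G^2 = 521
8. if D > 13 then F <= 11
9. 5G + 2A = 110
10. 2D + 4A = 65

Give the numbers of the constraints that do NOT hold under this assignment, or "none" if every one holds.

The assignment fails constraints 2, 7, and 10.

1. 10 / 5 = 2, so 5 divides 10 — satisfied.
2. 18 = 7*2 + 4, so 7 does not divide 18 — violated.
3. D - A = 14 - 10 = 4 — satisfied.
4. B = 20, G = 18; distinct — satisfied.
5. values 11, 14, 20, 10 are pairwise distinct — satisfied.
6. |10 - 11| = 1; 1 ≤ 2 — satisfied.
7. D^2 + G^2 = 14^2 + 18^2 = 196 + 324 = 520, not 521 — violated.
8. D = 14 > 13, so we need F ≤ 11; F = 11 ≤ 11 — satisfied.
9. 5G + 2A = 5(18) + 2(10) = 110 — satisfied.
10. 2D + 4A = 2(14) + 4(10) = 68, not 65 — violated.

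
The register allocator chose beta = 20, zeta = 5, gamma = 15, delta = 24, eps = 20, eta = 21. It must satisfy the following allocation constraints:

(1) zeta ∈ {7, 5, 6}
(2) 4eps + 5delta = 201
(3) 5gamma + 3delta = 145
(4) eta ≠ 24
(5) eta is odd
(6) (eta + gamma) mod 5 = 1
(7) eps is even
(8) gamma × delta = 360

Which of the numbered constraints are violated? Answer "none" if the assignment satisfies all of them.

Violated: 2, 3.

(1) zeta = 5 is in {7, 5, 6}  ✓
(2) 4eps + 5delta = 4(20) + 5(24) = 200, not 201  ✗
(3) 5gamma + 3delta = 5(15) + 3(24) = 147, not 145  ✗
(4) eta = 21, and 21 ≠ 24  ✓
(5) eta = 21 is odd  ✓
(6) eta + gamma = 36; 36 mod 5 = 1  ✓
(7) eps = 20 is even  ✓
(8) gamma × delta = 15 × 24 = 360  ✓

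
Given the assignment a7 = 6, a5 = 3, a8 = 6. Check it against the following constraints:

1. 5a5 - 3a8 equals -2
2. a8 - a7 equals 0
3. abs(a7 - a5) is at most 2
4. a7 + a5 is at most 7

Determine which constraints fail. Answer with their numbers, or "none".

Violated: 1, 3, 4.

1. 5a5 - 3a8 = 5(3) - 3(6) = -3, not -2  FAIL
2. a8 - a7 = 6 - 6 = 0  OK
3. abs(6 - 3) = 3; 3 > 2, exceeds bound 2  FAIL
4. a7 + a5 = 6 + 3 = 9; 9 > 7, bound 7 not met  FAIL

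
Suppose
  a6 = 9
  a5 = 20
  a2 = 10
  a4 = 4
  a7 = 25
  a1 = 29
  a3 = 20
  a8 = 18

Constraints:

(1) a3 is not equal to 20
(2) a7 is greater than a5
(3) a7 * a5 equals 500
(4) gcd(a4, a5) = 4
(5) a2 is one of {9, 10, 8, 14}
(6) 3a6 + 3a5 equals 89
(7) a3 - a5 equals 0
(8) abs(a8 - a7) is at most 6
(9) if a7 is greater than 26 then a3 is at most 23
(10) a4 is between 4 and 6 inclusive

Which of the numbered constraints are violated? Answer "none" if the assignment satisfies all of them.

(1) a3 = 20, but 20 is required to differ — violated.
(2) a7 = 25, a5 = 20; 25 > 20 — OK.
(3) a7 * a5 = 25 * 20 = 500 — OK.
(4) gcd(4, 20) = 4 — OK.
(5) a2 = 10 is in {9, 10, 8, 14} — OK.
(6) 3a6 + 3a5 = 3(9) + 3(20) = 87, not 89 — violated.
(7) a3 - a5 = 20 - 20 = 0 — OK.
(8) abs(18 - 25) = 7; 7 > 6, exceeds bound 6 — violated.
(9) a7 = 25, not > 26; antecedent false, conditional vacuously true — OK.
(10) a4 = 4 lies in [4, 6] — OK.

No — constraints 1, 6, and 8 are not satisfied.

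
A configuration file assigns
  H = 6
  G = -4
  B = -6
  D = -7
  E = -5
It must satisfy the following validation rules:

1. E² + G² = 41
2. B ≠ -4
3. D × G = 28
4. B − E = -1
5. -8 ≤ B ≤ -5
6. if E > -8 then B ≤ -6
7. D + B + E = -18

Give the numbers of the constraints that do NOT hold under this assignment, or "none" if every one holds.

Yes — all constraints hold.

1. E² + G² = (-5)² + (-4)² = 25 + 16 = 41 — OK.
2. B = -6, and -6 ≠ -4 — OK.
3. D × G = -7 × (-4) = 28 — OK.
4. B − E = -6 − (-5) = -1 — OK.
5. B = -6 lies in [-8, -5] — OK.
6. E = -5 > -8, so we need B ≤ -6; B = -6 ≤ -6 — OK.
7. D + B + E = -7 + (-6) + (-5) = -18 — OK.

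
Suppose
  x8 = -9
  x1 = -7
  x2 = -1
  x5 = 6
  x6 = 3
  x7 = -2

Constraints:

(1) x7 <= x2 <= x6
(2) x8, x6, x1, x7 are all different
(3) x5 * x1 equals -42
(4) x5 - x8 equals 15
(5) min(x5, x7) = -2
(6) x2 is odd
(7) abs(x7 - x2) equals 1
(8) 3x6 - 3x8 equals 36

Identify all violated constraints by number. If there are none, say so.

(1) values -2 <= -1 <= 3  ✓
(2) values -9, 3, -7, -2 are pairwise distinct  ✓
(3) x5 * x1 = 6 * (-7) = -42  ✓
(4) x5 - x8 = 6 - (-9) = 15  ✓
(5) min(6, -2) = -2  ✓
(6) x2 = -1 is odd  ✓
(7) abs(-2 - (-1)) = 1  ✓
(8) 3x6 - 3x8 = 3(3) - 3(-9) = 36  ✓

All constraints are satisfied.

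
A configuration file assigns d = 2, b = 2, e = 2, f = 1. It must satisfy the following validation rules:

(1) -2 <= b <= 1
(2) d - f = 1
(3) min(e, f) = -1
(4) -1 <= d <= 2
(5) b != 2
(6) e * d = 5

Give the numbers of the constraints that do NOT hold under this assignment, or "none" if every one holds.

(1) b = 2 is outside [-2, 1] — violated.
(2) d - f = 2 - 1 = 1 — OK.
(3) min(2, 1) = 1, not -1 — violated.
(4) d = 2 lies in [-1, 2] — OK.
(5) b = 2, but 2 is required to differ — violated.
(6) e * d = 2 * 2 = 4, not 5 — violated.

Constraints 1, 3, 5, 6 are violated.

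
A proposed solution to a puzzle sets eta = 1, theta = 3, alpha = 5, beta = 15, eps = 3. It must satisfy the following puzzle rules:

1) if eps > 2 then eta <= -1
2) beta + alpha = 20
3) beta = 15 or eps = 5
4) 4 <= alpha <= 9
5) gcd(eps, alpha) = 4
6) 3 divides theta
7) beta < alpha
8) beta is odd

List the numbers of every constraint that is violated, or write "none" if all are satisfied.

1) eps = 3 > 2, so we need eta ≤ -1; but eta = 1 > -1 — violated.
2) beta + alpha = 15 + 5 = 20 — satisfied.
3) beta = 15 = 15 (first disjunct) — satisfied.
4) alpha = 5 lies in [4, 9] — satisfied.
5) gcd(3, 5) = 1, not 4 — violated.
6) 3 / 3 = 1, so 3 divides 3 — satisfied.
7) beta = 15, alpha = 5; 15 ≥ 5 (want <) — violated.
8) beta = 15 is odd — satisfied.

Constraints 1, 5, and 7 are violated.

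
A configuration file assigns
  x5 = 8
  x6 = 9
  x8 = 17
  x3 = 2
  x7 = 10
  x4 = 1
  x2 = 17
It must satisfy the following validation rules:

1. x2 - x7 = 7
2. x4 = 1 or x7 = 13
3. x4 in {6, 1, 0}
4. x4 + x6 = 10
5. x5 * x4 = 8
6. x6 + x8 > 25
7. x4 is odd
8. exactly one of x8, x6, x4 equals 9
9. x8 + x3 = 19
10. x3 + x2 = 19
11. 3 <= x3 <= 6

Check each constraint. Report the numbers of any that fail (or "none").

1. x2 - x7 = 17 - 10 = 7  yes
2. x4 = 1 = 1 (first disjunct)  yes
3. x4 = 1 is in {6, 1, 0}  yes
4. x4 + x6 = 1 + 9 = 10  yes
5. x5 * x4 = 8 * 1 = 8  yes
6. x6 + x8 = 9 + 17 = 26; 26 > 25  yes
7. x4 = 1 is odd  yes
8. x8=17, x6=9, x4=1; 1 of them equals 9  yes
9. x8 + x3 = 17 + 2 = 19  yes
10. x3 + x2 = 2 + 17 = 19  yes
11. x3 = 2 is outside [3, 6]  no

No — constraint 11 is not satisfied.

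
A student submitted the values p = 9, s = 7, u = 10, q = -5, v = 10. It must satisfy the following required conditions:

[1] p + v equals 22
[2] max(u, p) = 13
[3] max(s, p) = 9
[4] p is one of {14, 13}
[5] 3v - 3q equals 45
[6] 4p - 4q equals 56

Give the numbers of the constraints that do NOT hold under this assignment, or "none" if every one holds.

[1] p + v = 9 + 10 = 19, not 22  false
[2] max(10, 9) = 10, not 13  false
[3] max(7, 9) = 9  true
[4] p = 9 is not in {14, 13}  false
[5] 3v - 3q = 3(10) - 3(-5) = 45  true
[6] 4p - 4q = 4(9) - 4(-5) = 56  true

Violated: 1, 2, 4.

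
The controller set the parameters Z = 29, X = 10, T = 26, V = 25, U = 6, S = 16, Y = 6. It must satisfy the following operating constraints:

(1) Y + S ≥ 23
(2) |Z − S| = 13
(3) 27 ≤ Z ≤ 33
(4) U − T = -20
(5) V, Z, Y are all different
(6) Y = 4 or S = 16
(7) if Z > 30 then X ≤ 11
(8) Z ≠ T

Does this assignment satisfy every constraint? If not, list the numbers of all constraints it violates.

(1) Y + S = 6 + 16 = 22; 22 < 23, bound 23 not met — does not hold.
(2) |29 − 16| = 13 — holds.
(3) Z = 29 lies in [27, 33] — holds.
(4) U − T = 6 − 26 = -20 — holds.
(5) values 25, 29, 6 are pairwise distinct — holds.
(6) Y = 6 ≠ 4, but S = 16 = 16 (second disjunct) — holds.
(7) Z = 29, not > 30; antecedent false, conditional vacuously true — holds.
(8) Z = 29, T = 26; distinct — holds.

Constraint 1 is violated.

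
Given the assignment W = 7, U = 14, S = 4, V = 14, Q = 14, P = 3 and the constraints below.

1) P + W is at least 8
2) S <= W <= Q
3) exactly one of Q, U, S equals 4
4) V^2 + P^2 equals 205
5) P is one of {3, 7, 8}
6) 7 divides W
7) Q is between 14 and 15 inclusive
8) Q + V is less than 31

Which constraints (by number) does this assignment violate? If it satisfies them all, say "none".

All constraints are satisfied.

1) P + W = 3 + 7 = 10; 10 ≥ 8  true
2) values 4 <= 7 <= 14  true
3) Q=14, U=14, S=4; 1 of them equals 4  true
4) V^2 + P^2 = 14^2 + 3^2 = 196 + 9 = 205  true
5) P = 3 is in {3, 7, 8}  true
6) 7 / 7 = 1, so 7 divides 7  true
7) Q = 14 lies in [14, 15]  true
8) Q + V = 14 + 14 = 28; 28 < 31  true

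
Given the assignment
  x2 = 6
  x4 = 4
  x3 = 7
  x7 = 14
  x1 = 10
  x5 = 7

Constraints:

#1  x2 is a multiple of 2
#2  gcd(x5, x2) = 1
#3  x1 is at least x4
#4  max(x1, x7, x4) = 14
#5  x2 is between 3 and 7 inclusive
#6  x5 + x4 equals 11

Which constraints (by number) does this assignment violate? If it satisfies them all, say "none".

No violations.

#1 6 / 2 = 3, so 2 divides 6 — satisfied.
#2 gcd(7, 6) = 1 — satisfied.
#3 x1 = 10, x4 = 4; 10 ≥ 4 — satisfied.
#4 max(10, 14, 4) = 14 — satisfied.
#5 x2 = 6 lies in [3, 7] — satisfied.
#6 x5 + x4 = 7 + 4 = 11 — satisfied.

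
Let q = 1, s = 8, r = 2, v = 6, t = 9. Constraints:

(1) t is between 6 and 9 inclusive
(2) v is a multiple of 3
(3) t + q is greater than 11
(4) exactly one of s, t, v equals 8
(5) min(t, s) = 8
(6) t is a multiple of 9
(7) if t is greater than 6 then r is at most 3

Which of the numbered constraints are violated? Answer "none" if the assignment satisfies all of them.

(1) t = 9 lies in [6, 9]  holds
(2) 6 / 3 = 2, so 3 divides 6  holds
(3) t + q = 9 + 1 = 10; 10 ≤ 11, bound 11 not met  fails
(4) s=8, t=9, v=6; 1 of them equals 8  holds
(5) min(9, 8) = 8  holds
(6) 9 / 9 = 1, so 9 divides 9  holds
(7) t = 9 > 6, so we need r ≤ 3; r = 2 ≤ 3  holds

Constraint 3 is violated.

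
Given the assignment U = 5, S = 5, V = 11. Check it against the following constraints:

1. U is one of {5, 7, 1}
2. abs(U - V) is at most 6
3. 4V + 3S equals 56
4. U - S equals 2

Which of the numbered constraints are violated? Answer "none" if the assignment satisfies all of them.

Constraints 3 and 4 are violated.

1. U = 5 is in {5, 7, 1}  yes
2. abs(5 - 11) = 6; 6 ≤ 6  yes
3. 4V + 3S = 4(11) + 3(5) = 59, not 56  no
4. U - S = 5 - 5 = 0, not 2  no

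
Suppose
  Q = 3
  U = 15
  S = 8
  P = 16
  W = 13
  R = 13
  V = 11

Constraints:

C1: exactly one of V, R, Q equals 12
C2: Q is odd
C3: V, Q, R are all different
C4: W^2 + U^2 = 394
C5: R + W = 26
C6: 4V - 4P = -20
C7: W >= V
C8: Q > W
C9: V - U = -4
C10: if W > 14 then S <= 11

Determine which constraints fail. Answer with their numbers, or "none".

Constraints 1 and 8 are violated.

C1: V=11, R=13, Q=3; 0 of them equal 12, not exactly one  no
C2: Q = 3 is odd  yes
C3: values 11, 3, 13 are pairwise distinct  yes
C4: W^2 + U^2 = 13^2 + 15^2 = 169 + 225 = 394  yes
C5: R + W = 13 + 13 = 26  yes
C6: 4V - 4P = 4(11) - 4(16) = -20  yes
C7: W = 13, V = 11; 13 ≥ 11  yes
C8: Q = 3, W = 13; 3 ≤ 13 (want >)  no
C9: V - U = 11 - 15 = -4  yes
C10: W = 13, not > 14; antecedent false, conditional vacuously true  yes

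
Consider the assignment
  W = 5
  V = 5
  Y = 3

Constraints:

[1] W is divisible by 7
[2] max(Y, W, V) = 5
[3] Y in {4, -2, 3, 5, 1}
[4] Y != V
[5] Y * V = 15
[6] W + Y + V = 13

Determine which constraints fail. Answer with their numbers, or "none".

[1] 5 = 7*0 + 5, so 7 does not divide 5  no
[2] max(3, 5, 5) = 5  yes
[3] Y = 3 is in {4, -2, 3, 5, 1}  yes
[4] Y = 3, V = 5; distinct  yes
[5] Y * V = 3 * 5 = 15  yes
[6] W + Y + V = 5 + 3 + 5 = 13  yes

Constraint 1 does not hold.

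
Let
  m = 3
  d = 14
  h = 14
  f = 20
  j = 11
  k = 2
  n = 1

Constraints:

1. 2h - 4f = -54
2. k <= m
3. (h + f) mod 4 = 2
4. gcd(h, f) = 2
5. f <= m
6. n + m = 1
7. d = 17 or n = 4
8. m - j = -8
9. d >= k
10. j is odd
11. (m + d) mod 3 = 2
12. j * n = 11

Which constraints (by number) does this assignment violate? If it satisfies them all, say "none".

The assignment fails constraints 1, 5, 6, and 7.

1. 2h - 4f = 2(14) - 4(20) = -52, not -54  false
2. k = 2, m = 3; 2 ≤ 3  true
3. h + f = 34; 34 mod 4 = 2  true
4. gcd(14, 20) = 2  true
5. f = 20, m = 3; 20 > 3 (want ≤)  false
6. n + m = 1 + 3 = 4, not 1  false
7. d = 14 ≠ 17 and n = 1 ≠ 4; both disjuncts false  false
8. m - j = 3 - 11 = -8  true
9. d = 14, k = 2; 14 ≥ 2  true
10. j = 11 is odd  true
11. m + d = 17; 17 mod 3 = 2  true
12. j * n = 11 * 1 = 11  true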